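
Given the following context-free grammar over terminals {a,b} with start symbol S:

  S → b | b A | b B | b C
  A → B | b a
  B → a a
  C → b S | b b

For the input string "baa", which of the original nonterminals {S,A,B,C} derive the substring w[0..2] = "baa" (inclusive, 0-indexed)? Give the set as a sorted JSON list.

CNF form of G:
  S -> T1 A | T1 B | T1 C | b
  A -> T0 T0 | T1 T0
  B -> T0 T0
  C -> T1 S | T1 T1
  T0 -> a
  T1 -> b

Fill CYK table bottom-up, restricted to cells inside w[0..2]:
  cell(0,0) b: {S,T1}  orig:{S}
  cell(1,1) a: {T0}  orig:{}
  cell(2,2) a: {T0}  orig:{}
  cell(0,1) ba: {A}
  cell(1,2) aa: {A,B}
  cell(0,2) baa: {S}

Original NTs in T[0,2] deriving "baa": ["S"]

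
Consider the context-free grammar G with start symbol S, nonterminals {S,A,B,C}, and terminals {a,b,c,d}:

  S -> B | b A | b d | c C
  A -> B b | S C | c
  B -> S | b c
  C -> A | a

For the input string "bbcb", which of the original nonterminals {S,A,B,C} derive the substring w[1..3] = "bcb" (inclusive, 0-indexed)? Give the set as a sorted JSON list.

CNF form of G:
  S -> T0 A | T0 T1 | T0 T2 | T1 C
  A -> B T0 | S C | c
  B -> T0 A | T0 T1 | T0 T2 | T1 C
  C -> B T0 | S C | a | c
  T0 -> b
  T1 -> c
  T2 -> d

Fill CYK table bottom-up (cells [i..j] with 1 ≤ i ≤ j ≤ 3 only):
  [1..1]={T0}  "b"  orig:{}
  [2..2]={A,C,T1}  "c"  orig:{A,C}
  [3..3]={T0}  "b"  orig:{}
  [1..2]={B,S}  "bc"
  [2..3]=∅  "cb"
  [1..3]={A,C}  "bcb"

Original NTs in T[1,3] deriving "bcb": ["A", "C"]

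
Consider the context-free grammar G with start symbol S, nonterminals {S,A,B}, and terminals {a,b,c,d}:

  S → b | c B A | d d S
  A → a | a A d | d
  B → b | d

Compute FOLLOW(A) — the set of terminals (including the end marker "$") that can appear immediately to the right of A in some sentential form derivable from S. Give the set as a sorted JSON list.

FIRST sets, iterate to fixpoint:
round 1:
  A via A→a: +{a}
  A via A→d: +{d}
  B via B→b: +{b}
  B via B→d: +{d}
  S via S→b: +{b}
  S via S→c B A: +{c}
  S via S→d d S: +{d}
  FIRST[S]={b,c,d}  FIRST[A]={a,d}  FIRST[B]={b,d}
round 2: (stable)
  FIRST[S]={b,c,d}  FIRST[A]={a,d}  FIRST[B]={b,d}

FOLLOW sets:
initialize: $ ∈ FOLLOW(S)
[1]
  A→a A d: FOLLOW(A) ⊇ FIRST(d) = {d}; new: +{d}
  S→c B A: FOLLOW(B) ⊇ FIRST(A) = {a,d}; new: +{a,d}
  S→c B A: FOLLOW(A) ⊇ FOLLOW(S) ⊇ {$}; new: +{$}
  FOLLOW[S]={$}  FOLLOW[A]={$,d}  FOLLOW[B]={a,d}
[2] done
  FOLLOW[S]={$}  FOLLOW[A]={$,d}  FOLLOW[B]={a,d}

FOLLOW(A) = ["$", "d"]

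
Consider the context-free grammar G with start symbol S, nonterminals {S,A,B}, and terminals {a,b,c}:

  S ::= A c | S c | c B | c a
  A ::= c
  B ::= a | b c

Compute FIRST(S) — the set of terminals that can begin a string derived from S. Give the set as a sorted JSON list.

FIRST iteration:
pass 1:
  A via A→c: +{c}
  B via B→a: +{a}
  B via B→b c: +{b}
  S via S→A c: +{c}
  S: {c}  A: {c}  B: {a,b}
pass 2: (stable)
  S: {c}  A: {c}  B: {a,b}

FIRST(S) = ["c"]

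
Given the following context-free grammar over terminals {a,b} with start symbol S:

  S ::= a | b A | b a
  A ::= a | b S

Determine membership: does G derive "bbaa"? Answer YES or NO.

Convert to CNF:
  S -> T0 A | T0 T1 | a
  A -> T0 S | a
  T0 -> b
  T1 -> a

CYK table (by increasing span):
  T[0,0] 'b' = {T0}  orig:{}
  T[1,1] 'b' = {T0}  orig:{}
  T[2,2] 'a' = {A,S,T1}  orig:{A,S}
  T[3,3] 'a' = {A,S,T1}  orig:{A,S}
  T[0,1] 'bb' = ∅
  T[1,2] 'ba' = {A,S}
  T[2,3] 'aa' = ∅
  T[0,2] 'bba' = {A,S}
  T[1,3] 'baa' = ∅
  T[0,3] 'bbaa' = ∅

S ∉ T[0,3] ⇒ NO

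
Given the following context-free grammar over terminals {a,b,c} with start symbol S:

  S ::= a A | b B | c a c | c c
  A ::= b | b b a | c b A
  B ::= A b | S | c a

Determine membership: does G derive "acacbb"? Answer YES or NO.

CNF form of G:
  S -> T0 B | T1 A | T2 T2 | T2 X6
  A -> T0 X3 | T2 X4 | b
  B -> A T0 | T0 B | T1 A | T2 T1 | T2 T2 | T2 X5
  T0 -> b
  T1 -> a
  T2 -> c
  X3 -> T0 T1
  X4 -> T0 A
  X5 -> T1 T2
  X6 -> T1 T2

Fill CYK table bottom-up:
  T[0,0] 'a' = {T1}  orig:{}
  T[1,1] 'c' = {T2}  orig:{}
  T[2,2] 'a' = {T1}  orig:{}
  T[3,3] 'c' = {T2}  orig:{}
  T[4,4] 'b' = {A,T0}  orig:{A}
  T[5,5] 'b' = {A,T0}  orig:{A}
  T[0,1] 'ac' = {X5,X6}  orig:{}
  T[1,2] 'ca' = {B}
  T[2,3] 'ac' = {X5,X6}  orig:{}
  T[3,4] 'cb' = ∅
  T[4,5] 'bb' = {B,X4}  orig:{B}
  T[0,2] 'aca' = ∅
  T[1,3] 'cac' = {B,S}
  T[2,4] 'acb' = ∅
  T[3,5] 'cbb' = {A}
  T[0,3] 'acac' = ∅
  T[1,4] 'cacb' = ∅
  T[2,5] 'acbb' = {B,S}
  T[0,4] 'acacb' = ∅
  T[1,5] 'cacbb' = ∅
  T[0,5] 'acacbb' = ∅

S ∉ T[0,5] ⇒ NO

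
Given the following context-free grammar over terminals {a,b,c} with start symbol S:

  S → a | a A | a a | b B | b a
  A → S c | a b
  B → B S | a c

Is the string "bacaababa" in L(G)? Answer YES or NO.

Convert to CNF:
  S -> T1 A | T1 T1 | T2 B | T2 T1 | a
  A -> S T0 | T1 T2
  B -> B S | T1 T0
  T0 -> c
  T1 -> a
  T2 -> b

CYK table (by increasing span):
  cell(0,0) b: {T2}  orig:{}
  cell(1,1) a: {S,T1}  orig:{S}
  cell(2,2) c: {T0}  orig:{}
  cell(3,3) a: {S,T1}  orig:{S}
  cell(4,4) a: {S,T1}  orig:{S}
  cell(5,5) b: {T2}  orig:{}
  cell(6,6) a: {S,T1}  orig:{S}
  cell(7,7) b: {T2}  orig:{}
  cell(8,8) a: {S,T1}  orig:{S}
  cell(0,1) ba: {S}
  cell(1,2) ac: {A,B}
  cell(2,3) ca: ∅
  cell(3,4) aa: {S}
  cell(4,5) ab: {A}
  cell(5,6) ba: {S}
  cell(6,7) ab: {A}
  cell(7,8) ba: {S}
  cell(0,2) bac: {A,S}
  cell(1,3) aca: {B}
  cell(2,4) caa: ∅
  cell(3,5) aab: {S}
  cell(4,6) aba: ∅
  cell(5,7) bab: ∅
  cell(6,8) aba: ∅
  cell(0,3) baca: {S}
  cell(1,4) acaa: {B}
  cell(2,5) caab: ∅
  cell(3,6) aaba: ∅
  cell(4,7) abab: ∅
  cell(5,8) baba: ∅
  cell(0,4) bacaa: {S}
  cell(1,5) acaab: {B}
  cell(2,6) caaba: ∅
  cell(3,7) aabab: ∅
  cell(4,8) ababa: ∅
  cell(0,5) bacaab: {S}
  cell(1,6) acaaba: {B}
  cell(2,7) caabab: ∅
  cell(3,8) aababa: ∅
  cell(0,6) bacaaba: {S}
  cell(1,7) acaabab: ∅
  cell(2,8) caababa: ∅
  cell(0,7) bacaabab: ∅
  cell(1,8) acaababa: {B}
  cell(0,8) bacaababa: {S}

S ∈ T[0,8] ⇒ YES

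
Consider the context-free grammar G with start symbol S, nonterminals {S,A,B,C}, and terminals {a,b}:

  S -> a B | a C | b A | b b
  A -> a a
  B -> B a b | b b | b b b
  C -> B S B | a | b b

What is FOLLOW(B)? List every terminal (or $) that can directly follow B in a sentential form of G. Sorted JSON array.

FIRST iteration:
round 1:
  A via A→a a: +{a}
  B via B→b b: +{b}
  C via C→B S B: +{b}
  C via C→a: +{a}
  S via S→a B: +{a}
  S via S→b A: +{b}
  S: {a,b}  A: {a}  B: {b}  C: {a,b}
round 2: (stable)
  S: {a,b}  A: {a}  B: {b}  C: {a,b}

FOLLOW sets:
initialize: $ ∈ FOLLOW(S)
[1]
  B→B a b: FOLLOW(B) ⊇ FIRST(a) = {a}; new: +{a}
  C→B S B: FOLLOW(B) ⊇ FIRST(S) = {a,b}; new: +{b}
  C→B S B: FOLLOW(S) ⊇ FIRST(B) = {b}; new: +{b}
  S→a B: FOLLOW(B) ⊇ FOLLOW(S) ⊇ {$,b}; new: +{$}
  S→a C: FOLLOW(C) ⊇ FOLLOW(S) ⊇ {$,b}; new: +{$,b}
  S→b A: FOLLOW(A) ⊇ FOLLOW(S) ⊇ {$,b}; new: +{$,b}
  FOLLOW[S]={$,b}  FOLLOW[A]={$,b}  FOLLOW[B]={$,a,b}  FOLLOW[C]={$,b}
[2] — fixpoint
  FOLLOW[S]={$,b}  FOLLOW[A]={$,b}  FOLLOW[B]={$,a,b}  FOLLOW[C]={$,b}

FOLLOW(B) = ["$", "a", "b"]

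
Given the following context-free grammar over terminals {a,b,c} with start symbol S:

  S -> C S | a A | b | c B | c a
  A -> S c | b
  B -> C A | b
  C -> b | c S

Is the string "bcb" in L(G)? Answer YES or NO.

CNF form of G:
  S -> C S | T0 B | T0 T1 | T1 A | b
  A -> S T0 | b
  B -> C A | b
  C -> T0 S | b
  T0 -> c
  T1 -> a

CYK fill:
  cell(0,0) b: {A,B,C,S}
  cell(1,1) c: {T0}  orig:{}
  cell(2,2) b: {A,B,C,S}
  cell(0,1) bc: {A}
  cell(1,2) cb: {C,S}
  cell(0,2) bcb: {S}

S ∈ T[0,2] ⇒ YES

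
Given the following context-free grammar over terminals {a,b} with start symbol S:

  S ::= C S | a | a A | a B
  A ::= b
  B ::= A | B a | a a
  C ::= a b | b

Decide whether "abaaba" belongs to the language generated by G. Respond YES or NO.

CNF form of G:
  S -> C S | T0 A | T0 B | a
  A -> b
  B -> B T0 | T0 T0 | b
  C -> T0 T1 | b
  T0 -> a
  T1 -> b

Fill CYK table bottom-up:
  T[0,0] 'a' = {S,T0}  orig:{S}
  T[1,1] 'b' = {A,B,C,T1}  orig:{A,B,C}
  T[2,2] 'a' = {S,T0}  orig:{S}
  T[3,3] 'a' = {S,T0}  orig:{S}
  T[4,4] 'b' = {A,B,C,T1}  orig:{A,B,C}
  T[5,5] 'a' = {S,T0}  orig:{S}
  T[0,1] 'ab' = {C,S}
  T[1,2] 'ba' = {B,S}
  T[2,3] 'aa' = {B}
  T[3,4] 'ab' = {C,S}
  T[4,5] 'ba' = {B,S}
  T[0,2] 'aba' = {S}
  T[1,3] 'baa' = {B}
  T[2,4] 'aab' = ∅
  T[3,5] 'aba' = {S}
  T[0,3] 'abaa' = {S}
  T[1,4] 'baab' = ∅
  T[2,5] 'aaba' = ∅
  T[0,4] 'abaab' = ∅
  T[1,5] 'baaba' = ∅
  T[0,5] 'abaaba' = ∅

S ∉ T[0,5] ⇒ NO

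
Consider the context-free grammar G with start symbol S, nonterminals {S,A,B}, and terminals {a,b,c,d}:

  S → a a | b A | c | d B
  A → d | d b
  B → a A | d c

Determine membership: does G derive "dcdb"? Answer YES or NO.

Convert to CNF:
  S -> T0 B | T1 A | T2 T2 | c
  A -> T0 T1 | d
  B -> T0 T3 | T2 A
  T0 -> d
  T1 -> b
  T2 -> a
  T3 -> c

Fill CYK table bottom-up:
  T[0,0] 'd' = {A,T0}  orig:{A}
  T[1,1] 'c' = {S,T3}  orig:{S}
  T[2,2] 'd' = {A,T0}  orig:{A}
  T[3,3] 'b' = {T1}  orig:{}
  T[0,1] 'dc' = {B}
  T[1,2] 'cd' = ∅
  T[2,3] 'db' = {A}
  T[0,2] 'dcd' = ∅
  T[1,3] 'cdb' = ∅
  T[0,3] 'dcdb' = ∅

S ∉ T[0,3] ⇒ NO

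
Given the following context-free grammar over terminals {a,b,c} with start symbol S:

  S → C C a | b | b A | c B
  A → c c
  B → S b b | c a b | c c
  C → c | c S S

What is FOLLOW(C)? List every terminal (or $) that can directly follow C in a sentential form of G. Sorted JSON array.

Compute FIRST by fixpoint:
pass 1:
  A via A→c c: +{c}
  B via B→c a b: +{c}
  C via C→c: +{c}
  S via S→C C a: +{c}
  S via S→b: +{b}
  FIRST[S]={b,c}  FIRST[A]={c}  FIRST[B]={c}  FIRST[C]={c}
pass 2:
  B via B→S b b: +{b}
  FIRST[S]={b,c}  FIRST[A]={c}  FIRST[B]={b,c}  FIRST[C]={c}
pass 3: (no change)
  FIRST[S]={b,c}  FIRST[A]={c}  FIRST[B]={b,c}  FIRST[C]={c}

FOLLOW sets:
initialize: $ ∈ FOLLOW(S)
round 1:
  B→S b b: FOLLOW(S) ⊇ FIRST(b) = {b}; new: +{b}
  C→c S S: FOLLOW(S) ⊇ FIRST(S) = {b,c}; new: +{c}
  S→C C a: FOLLOW(C) ⊇ FIRST(C) = {c}; new: +{c}
  S→C C a: FOLLOW(C) ⊇ FIRST(a) = {a}; new: +{a}
  S→b A: FOLLOW(A) ⊇ FOLLOW(S) ⊇ {$,b,c}; new: +{$,b,c}
  S→c B: FOLLOW(B) ⊇ FOLLOW(S) ⊇ {$,b,c}; new: +{$,b,c}
  S: {$,b,c}  A: {$,b,c}  B: {$,b,c}  C: {a,c}
round 2:
  C→c S S: FOLLOW(S) ⊇ FOLLOW(C) ⊇ {a,c}; new: +{a}
  S→b A: FOLLOW(A) ⊇ FOLLOW(S) ⊇ {$,a,b,c}; new: +{a}
  S→c B: FOLLOW(B) ⊇ FOLLOW(S) ⊇ {$,a,b,c}; new: +{a}
  S: {$,a,b,c}  A: {$,a,b,c}  B: {$,a,b,c}  C: {a,c}
round 3: (no change)
  S: {$,a,b,c}  A: {$,a,b,c}  B: {$,a,b,c}  C: {a,c}

FOLLOW(C) = ["a", "c"]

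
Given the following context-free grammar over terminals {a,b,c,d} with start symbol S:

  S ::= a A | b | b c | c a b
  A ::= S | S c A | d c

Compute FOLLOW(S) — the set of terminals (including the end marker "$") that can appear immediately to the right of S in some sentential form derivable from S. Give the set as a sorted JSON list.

FIRST iteration:
pass 1:
  A via A→d c: +{d}
  S via S→a A: +{a}
  S via S→b: +{b}
  S via S→c a b: +{c}
  FIRST[S]={a,b,c}  FIRST[A]={d}
pass 2:
  A via A→S: +{a,b,c}
  FIRST[S]={a,b,c}  FIRST[A]={a,b,c,d}
pass 3: — fixpoint
  FIRST[S]={a,b,c}  FIRST[A]={a,b,c,d}

FOLLOW sets:
initialize: $ ∈ FOLLOW(S)
pass 1:
  A→S c A: FOLLOW(S) ⊇ FIRST(c) = {c}; new: +{c}
  S→a A: FOLLOW(A) ⊇ FOLLOW(S) ⊇ {$,c}; new: +{$,c}
  S: {$,c}  A: {$,c}
pass 2: (stable)
  S: {$,c}  A: {$,c}

FOLLOW(S) = ["$", "c"]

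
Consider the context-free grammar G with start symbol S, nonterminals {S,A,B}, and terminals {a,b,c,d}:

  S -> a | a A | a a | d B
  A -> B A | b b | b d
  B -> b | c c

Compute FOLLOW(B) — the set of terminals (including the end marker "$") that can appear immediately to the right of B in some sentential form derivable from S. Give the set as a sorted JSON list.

Compute FIRST by fixpoint:
round 1:
  A via A→b b: +{b}
  B via B→b: +{b}
  B via B→c c: +{c}
  S via S→a: +{a}
  S via S→d B: +{d}
  S: {a,d}  A: {b}  B: {b,c}
round 2:
  A via A→B A: +{c}
  S: {a,d}  A: {b,c}  B: {b,c}
round 3: done
  S: {a,d}  A: {b,c}  B: {b,c}

FOLLOW iteration:
FOLLOW(S) := {$}
pass 1:
  A→B A: FOLLOW(B) ⊇ FIRST(A) = {b,c}; new: +{b,c}
  S→a A: FOLLOW(A) ⊇ FOLLOW(S) ⊇ {$}; new: +{$}
  S→d B: FOLLOW(B) ⊇ FOLLOW(S) ⊇ {$}; new: +{$}
  S: {$}  A: {$}  B: {$,b,c}
pass 2: — fixpoint
  S: {$}  A: {$}  B: {$,b,c}

FOLLOW(B) = ["$", "b", "c"]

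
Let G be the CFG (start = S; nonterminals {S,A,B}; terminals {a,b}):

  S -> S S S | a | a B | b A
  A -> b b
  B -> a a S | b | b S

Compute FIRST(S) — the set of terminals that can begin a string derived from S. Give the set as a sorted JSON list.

Compute FIRST by fixpoint:
pass 1:
  A via A→b b: +{b}
  B via B→a a S: +{a}
  B via B→b: +{b}
  S via S→a: +{a}
  S via S→b A: +{b}
  S: {a,b}  A: {b}  B: {a,b}
pass 2: — fixpoint
  S: {a,b}  A: {b}  B: {a,b}

FIRST(S) = ["a", "b"]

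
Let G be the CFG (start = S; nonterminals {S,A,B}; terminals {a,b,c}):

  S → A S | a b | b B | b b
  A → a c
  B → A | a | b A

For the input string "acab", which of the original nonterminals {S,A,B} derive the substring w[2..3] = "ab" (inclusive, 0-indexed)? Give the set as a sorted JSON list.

CNF form of G:
  S -> A S | T0 T2 | T2 B | T2 T2
  A -> T0 T1
  B -> T0 T1 | T2 A | a
  T0 -> a
  T1 -> c
  T2 -> b

CYK table (by increasing span), restricted to cells inside w[2..3]:
  [2..2]={B,T0}  "a"  orig:{B}
  [3..3]={T2}  "b"  orig:{}
  [2..3]={S}  "ab"

Original NTs in T[2,3] deriving "ab": ["S"]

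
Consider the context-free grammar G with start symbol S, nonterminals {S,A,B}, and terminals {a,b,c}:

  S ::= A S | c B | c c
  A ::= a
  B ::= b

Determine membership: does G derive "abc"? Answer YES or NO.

Convert to CNF:
  S -> A S | T0 B | T0 T0
  A -> a
  B -> b
  T0 -> c

CYK table (by increasing span):
  cell(0,0) a: {A}
  cell(1,1) b: {B}
  cell(2,2) c: {T0}  orig:{}
  cell(0,1) ab: ∅
  cell(1,2) bc: ∅
  cell(0,2) abc: ∅

S ∉ T[0,2] ⇒ NO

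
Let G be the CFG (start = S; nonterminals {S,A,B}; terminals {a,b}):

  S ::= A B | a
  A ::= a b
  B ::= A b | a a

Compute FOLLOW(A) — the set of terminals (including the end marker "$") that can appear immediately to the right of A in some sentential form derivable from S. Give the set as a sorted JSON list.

Compute FIRST by fixpoint:
iter 1:
  A via A→a b: +{a}
  B via B→A b: +{a}
  S via S→A B: +{a}
  FIRST[S]={a}  FIRST[A]={a}  FIRST[B]={a}
iter 2: — fixpoint
  FIRST[S]={a}  FIRST[A]={a}  FIRST[B]={a}

FOLLOW iteration:
initialize: $ ∈ FOLLOW(S)
pass 1:
  B→A b: FOLLOW(A) ⊇ FIRST(b) = {b}; new: +{b}
  S→A B: FOLLOW(A) ⊇ FIRST(B) = {a}; new: +{a}
  S→A B: FOLLOW(B) ⊇ FOLLOW(S) ⊇ {$}; new: +{$}
  S: {$}  A: {a,b}  B: {$}
pass 2: (stable)
  S: {$}  A: {a,b}  B: {$}

FOLLOW(A) = ["a", "b"]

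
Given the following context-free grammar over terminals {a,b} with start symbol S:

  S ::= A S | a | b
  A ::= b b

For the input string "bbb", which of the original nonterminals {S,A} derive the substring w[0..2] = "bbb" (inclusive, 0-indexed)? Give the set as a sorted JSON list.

Convert to CNF:
  S -> A S | a | b
  A -> T0 T0
  T0 -> b

CYK table (by increasing span) (cells [i..j] with 0 ≤ i ≤ j ≤ 2 only):
  cell(0,0) b: {S,T0}  orig:{S}
  cell(1,1) b: {S,T0}  orig:{S}
  cell(2,2) b: {S,T0}  orig:{S}
  cell(0,1) bb: {A}
  cell(1,2) bb: {A}
  cell(0,2) bbb: {S}

Original NTs in T[0,2] deriving "bbb": ["S"]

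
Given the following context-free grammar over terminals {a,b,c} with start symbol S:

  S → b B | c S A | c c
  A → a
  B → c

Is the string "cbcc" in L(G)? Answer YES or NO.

Convert to CNF:
  S -> T0 B | T1 T1 | T1 X2
  A -> a
  B -> c
  T0 -> b
  T1 -> c
  X2 -> S A

CYK fill:
  T[0,0] 'c' = {B,T1}  orig:{B}
  T[1,1] 'b' = {T0}  orig:{}
  T[2,2] 'c' = {B,T1}  orig:{B}
  T[3,3] 'c' = {B,T1}  orig:{B}
  T[0,1] 'cb' = ∅
  T[1,2] 'bc' = {S}
  T[2,3] 'cc' = {S}
  T[0,2] 'cbc' = ∅
  T[1,3] 'bcc' = ∅
  T[0,3] 'cbcc' = ∅

S ∉ T[0,3] ⇒ NO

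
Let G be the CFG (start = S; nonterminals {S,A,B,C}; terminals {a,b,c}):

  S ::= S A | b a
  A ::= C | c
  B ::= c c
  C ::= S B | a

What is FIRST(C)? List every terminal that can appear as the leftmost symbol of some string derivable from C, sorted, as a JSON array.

FIRST sets, iterate to fixpoint:
round 1:
  A via A→c: +{c}
  B via B→c c: +{c}
  C via C→a: +{a}
  S via S→b a: +{b}
  S: {b}  A: {c}  B: {c}  C: {a}
round 2:
  A via A→C: +{a}
  C via C→S B: +{b}
  S: {b}  A: {a,c}  B: {c}  C: {a,b}
round 3:
  A via A→C: +{b}
  S: {b}  A: {a,b,c}  B: {c}  C: {a,b}
round 4: (no change)
  S: {b}  A: {a,b,c}  B: {c}  C: {a,b}

FIRST(C) = ["a", "b"]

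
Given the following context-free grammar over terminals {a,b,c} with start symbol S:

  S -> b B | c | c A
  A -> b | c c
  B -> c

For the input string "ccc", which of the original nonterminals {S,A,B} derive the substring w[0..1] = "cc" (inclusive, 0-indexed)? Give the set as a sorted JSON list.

CNF form of G:
  S -> T0 A | T1 B | c
  A -> T0 T0 | b
  B -> c
  T0 -> c
  T1 -> b

CYK table (by increasing span), restricted to cells inside w[0..1]:
  cell(0,0) c: {B,S,T0}  orig:{B,S}
  cell(1,1) c: {B,S,T0}  orig:{B,S}
  cell(0,1) cc: {A}

Original NTs in T[0,1] deriving "cc": ["A"]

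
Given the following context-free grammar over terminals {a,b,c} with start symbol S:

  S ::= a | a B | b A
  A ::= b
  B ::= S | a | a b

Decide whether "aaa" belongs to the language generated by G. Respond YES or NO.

CNF form of G:
  S -> T0 B | T1 A | a
  A -> b
  B -> T0 B | T0 T1 | T1 A | a
  T0 -> a
  T1 -> b

CYK table (by increasing span):
  T[0,0] 'a' = {B,S,T0}  orig:{B,S}
  T[1,1] 'a' = {B,S,T0}  orig:{B,S}
  T[2,2] 'a' = {B,S,T0}  orig:{B,S}
  T[0,1] 'aa' = {B,S}
  T[1,2] 'aa' = {B,S}
  T[0,2] 'aaa' = {B,S}

S ∈ T[0,2] ⇒ YES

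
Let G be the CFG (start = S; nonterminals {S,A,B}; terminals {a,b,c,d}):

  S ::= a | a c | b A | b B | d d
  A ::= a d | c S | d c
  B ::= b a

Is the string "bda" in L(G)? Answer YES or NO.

Convert to CNF:
  S -> T0 T2 | T1 T1 | T3 A | T3 B | a
  A -> T0 T1 | T1 T2 | T2 S
  B -> T3 T0
  T0 -> a
  T1 -> d
  T2 -> c
  T3 -> b

CYK fill:
  T[0,0] 'b' = {T3}  orig:{}
  T[1,1] 'd' = {T1}  orig:{}
  T[2,2] 'a' = {S,T0}  orig:{S}
  T[0,1] 'bd' = ∅
  T[1,2] 'da' = ∅
  T[0,2] 'bda' = ∅

S ∉ T[0,2] ⇒ NO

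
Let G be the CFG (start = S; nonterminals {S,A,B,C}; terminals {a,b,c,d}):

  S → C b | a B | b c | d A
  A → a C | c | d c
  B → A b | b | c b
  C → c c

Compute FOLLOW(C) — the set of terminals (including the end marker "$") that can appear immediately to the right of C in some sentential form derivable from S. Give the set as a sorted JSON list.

Compute FIRST by fixpoint:
round 1:
  A via A→a C: +{a}
  A via A→c: +{c}
  A via A→d c: +{d}
  B via B→A b: +{a,c,d}
  B via B→b: +{b}
  C via C→c c: +{c}
  S via S→C b: +{c}
  S via S→a B: +{a}
  S via S→b c: +{b}
  S via S→d A: +{d}
  S: {a,b,c,d}  A: {a,c,d}  B: {a,b,c,d}  C: {c}
round 2: done
  S: {a,b,c,d}  A: {a,c,d}  B: {a,b,c,d}  C: {c}

FOLLOW sets:
seed FOLLOW(S) with $
iter 1:
  B→A b: FOLLOW(A) ⊇ FIRST(b) = {b}; new: +{b}
  S→C b: FOLLOW(C) ⊇ FIRST(b) = {b}; new: +{b}
  S→a B: FOLLOW(B) ⊇ FOLLOW(S) ⊇ {$}; new: +{$}
  S→d A: FOLLOW(A) ⊇ FOLLOW(S) ⊇ {$}; new: +{$}
  FOLLOW(S)={$}  FOLLOW(A)={$,b}  FOLLOW(B)={$}  FOLLOW(C)={b}
iter 2:
  A→a C: FOLLOW(C) ⊇ FOLLOW(A) ⊇ {$,b}; new: +{$}
  FOLLOW(S)={$}  FOLLOW(A)={$,b}  FOLLOW(B)={$}  FOLLOW(C)={$,b}
iter 3: done
  FOLLOW(S)={$}  FOLLOW(A)={$,b}  FOLLOW(B)={$}  FOLLOW(C)={$,b}

FOLLOW(C) = ["$", "b"]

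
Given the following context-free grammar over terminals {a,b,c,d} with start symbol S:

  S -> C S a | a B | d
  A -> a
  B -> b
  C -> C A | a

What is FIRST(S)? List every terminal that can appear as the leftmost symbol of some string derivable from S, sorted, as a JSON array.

FIRST iteration:
iter 1:
  A via A→a: +{a}
  B via B→b: +{b}
  C via C→a: +{a}
  S via S→C S a: +{a}
  S via S→d: +{d}
  FIRST[S]={a,d}  FIRST[A]={a}  FIRST[B]={b}  FIRST[C]={a}
iter 2: (stable)
  FIRST[S]={a,d}  FIRST[A]={a}  FIRST[B]={b}  FIRST[C]={a}

FIRST(S) = ["a", "d"]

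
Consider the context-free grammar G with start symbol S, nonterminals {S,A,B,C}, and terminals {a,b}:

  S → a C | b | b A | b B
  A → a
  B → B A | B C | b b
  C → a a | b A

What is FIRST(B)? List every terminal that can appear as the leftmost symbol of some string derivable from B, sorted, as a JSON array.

FIRST sets, iterate to fixpoint:
iter 1:
  A via A→a: +{a}
  B via B→b b: +{b}
  C via C→a a: +{a}
  C via C→b A: +{b}
  S via S→a C: +{a}
  S via S→b: +{b}
  S: {a,b}  A: {a}  B: {b}  C: {a,b}
iter 2: — fixpoint
  S: {a,b}  A: {a}  B: {b}  C: {a,b}

FIRST(B) = ["b"]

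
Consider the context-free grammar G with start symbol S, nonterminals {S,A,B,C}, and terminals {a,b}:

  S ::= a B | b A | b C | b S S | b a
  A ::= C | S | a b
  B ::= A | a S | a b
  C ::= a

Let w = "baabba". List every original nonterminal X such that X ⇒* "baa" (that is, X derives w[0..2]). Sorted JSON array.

CNF form of G:
  S -> T0 B | T1 A | T1 C | T1 T0 | T1 X4
  A -> T0 B | T0 T1 | T1 A | T1 C | T1 T0 | T1 X2 | a
  B -> T0 B | T0 S | T0 T1 | T1 A | T1 C | T1 T0 | T1 X3 | a
  C -> a
  T0 -> a
  T1 -> b
  X2 -> S S
  X3 -> S S
  X4 -> S S

CYK fill, restricted to cells inside w[0..2]:
  [0..0]={T1}  "b"  orig:{}
  [1..1]={A,B,C,T0}  "a"  orig:{A,B,C}
  [2..2]={A,B,C,T0}  "a"  orig:{A,B,C}
  [0..1]={A,B,S}  "ba"
  [1..2]={A,B,S}  "aa"
  [0..2]={A,B,S}  "baa"

Original NTs in T[0,2] deriving "baa": ["A", "B", "S"]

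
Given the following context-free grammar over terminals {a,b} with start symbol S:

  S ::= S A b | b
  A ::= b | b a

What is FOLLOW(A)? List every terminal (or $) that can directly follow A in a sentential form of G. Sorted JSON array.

Compute FIRST by fixpoint:
pass 1:
  A via A→b: +{b}
  S via S→b: +{b}
  S: {b}  A: {b}
pass 2: done
  S: {b}  A: {b}

FOLLOW iteration:
seed FOLLOW(S) with $
round 1:
  S→S A b: FOLLOW(S) ⊇ FIRST(A) = {b}; new: +{b}
  S→S A b: FOLLOW(A) ⊇ FIRST(b) = {b}; new: +{b}
  S: {$,b}  A: {b}
round 2: done
  S: {$,b}  A: {b}

FOLLOW(A) = ["b"]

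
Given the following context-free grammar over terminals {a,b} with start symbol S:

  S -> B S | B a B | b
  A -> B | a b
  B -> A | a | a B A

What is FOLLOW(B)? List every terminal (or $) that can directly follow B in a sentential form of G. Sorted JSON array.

FIRST sets, iterate to fixpoint:
round 1:
  A via A→a b: +{a}
  B via B→A: +{a}
  S via S→B S: +{a}
  S via S→b: +{b}
  FIRST[S]={a,b}  FIRST[A]={a}  FIRST[B]={a}
round 2: done
  FIRST[S]={a,b}  FIRST[A]={a}  FIRST[B]={a}

FOLLOW iteration:
initialize: $ ∈ FOLLOW(S)
round 1:
  B→a B A: FOLLOW(B) ⊇ FIRST(A) = {a}; new: +{a}
  B→a B A: FOLLOW(A) ⊇ FOLLOW(B) ⊇ {a}; new: +{a}
  S→B S: FOLLOW(B) ⊇ FIRST(S) = {a,b}; new: +{b}
  S→B a B: FOLLOW(B) ⊇ FOLLOW(S) ⊇ {$}; new: +{$}
  S: {$}  A: {a}  B: {$,a,b}
round 2:
  B→A: FOLLOW(A) ⊇ FOLLOW(B) ⊇ {$,a,b}; new: +{$,b}
  S: {$}  A: {$,a,b}  B: {$,a,b}
round 3: done
  S: {$}  A: {$,a,b}  B: {$,a,b}

FOLLOW(B) = ["$", "a", "b"]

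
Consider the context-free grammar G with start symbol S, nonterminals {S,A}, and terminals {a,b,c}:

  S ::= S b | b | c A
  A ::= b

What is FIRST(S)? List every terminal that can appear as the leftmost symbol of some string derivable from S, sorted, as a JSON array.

FIRST sets, iterate to fixpoint:
iter 1:
  A via A→b: +{b}
  S via S→b: +{b}
  S via S→c A: +{c}
  S: {b,c}  A: {b}
iter 2: (no change)
  S: {b,c}  A: {b}

FIRST(S) = ["b", "c"]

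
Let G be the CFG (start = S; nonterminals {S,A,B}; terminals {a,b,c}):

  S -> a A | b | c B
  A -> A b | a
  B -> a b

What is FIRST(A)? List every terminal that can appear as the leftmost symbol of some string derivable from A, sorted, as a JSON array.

FIRST iteration:
round 1:
  A via A→a: +{a}
  B via B→a b: +{a}
  S via S→a A: +{a}
  S via S→b: +{b}
  S via S→c B: +{c}
  FIRST[S]={a,b,c}  FIRST[A]={a}  FIRST[B]={a}
round 2: (no change)
  FIRST[S]={a,b,c}  FIRST[A]={a}  FIRST[B]={a}

FIRST(A) = ["a"]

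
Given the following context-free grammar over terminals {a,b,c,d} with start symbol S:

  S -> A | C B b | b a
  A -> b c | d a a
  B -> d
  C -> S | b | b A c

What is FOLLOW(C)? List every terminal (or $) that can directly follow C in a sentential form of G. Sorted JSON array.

FIRST sets, iterate to fixpoint:
pass 1:
  A via A→b c: +{b}
  A via A→d a a: +{d}
  B via B→d: +{d}
  C via C→b: +{b}
  S via S→A: +{b,d}
  S: {b,d}  A: {b,d}  B: {d}  C: {b}
pass 2:
  C via C→S: +{d}
  S: {b,d}  A: {b,d}  B: {d}  C: {b,d}
pass 3: — fixpoint
  S: {b,d}  A: {b,d}  B: {d}  C: {b,d}

FOLLOW sets:
seed FOLLOW(S) with $
pass 1:
  C→b A c: FOLLOW(A) ⊇ FIRST(c) = {c}; new: +{c}
  S→A: FOLLOW(A) ⊇ FOLLOW(S) ⊇ {$}; new: +{$}
  S→C B b: FOLLOW(C) ⊇ FIRST(B) = {d}; new: +{d}
  S→C B b: FOLLOW(B) ⊇ FIRST(b) = {b}; new: +{b}
  FOLLOW(S)={$}  FOLLOW(A)={$,c}  FOLLOW(B)={b}  FOLLOW(C)={d}
pass 2:
  C→S: FOLLOW(S) ⊇ FOLLOW(C) ⊇ {d}; new: +{d}
  S→A: FOLLOW(A) ⊇ FOLLOW(S) ⊇ {$,d}; new: +{d}
  FOLLOW(S)={$,d}  FOLLOW(A)={$,c,d}  FOLLOW(B)={b}  FOLLOW(C)={d}
pass 3: done
  FOLLOW(S)={$,d}  FOLLOW(A)={$,c,d}  FOLLOW(B)={b}  FOLLOW(C)={d}

FOLLOW(C) = ["d"]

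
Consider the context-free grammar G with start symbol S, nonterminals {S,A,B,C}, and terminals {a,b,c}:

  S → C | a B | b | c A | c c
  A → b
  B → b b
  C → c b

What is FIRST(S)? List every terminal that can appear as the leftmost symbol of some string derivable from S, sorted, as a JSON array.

Compute FIRST by fixpoint:
iter 1:
  A via A→b: +{b}
  B via B→b b: +{b}
  C via C→c b: +{c}
  S via S→C: +{c}
  S via S→a B: +{a}
  S via S→b: +{b}
  S: {a,b,c}  A: {b}  B: {b}  C: {c}
iter 2: (stable)
  S: {a,b,c}  A: {b}  B: {b}  C: {c}

FIRST(S) = ["a", "b", "c"]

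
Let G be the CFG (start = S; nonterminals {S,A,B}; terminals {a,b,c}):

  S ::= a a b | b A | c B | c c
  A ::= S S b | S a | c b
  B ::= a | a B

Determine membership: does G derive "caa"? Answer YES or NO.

CNF form of G:
  S -> T0 A | T1 X4 | T2 B | T2 T2
  A -> S T1 | S X3 | T2 T0
  B -> T1 B | a
  T0 -> b
  T1 -> a
  T2 -> c
  X3 -> S T0
  X4 -> T1 T0

Fill CYK table bottom-up:
  T[0,0] 'c' = {T2}  orig:{}
  T[1,1] 'a' = {B,T1}  orig:{B}
  T[2,2] 'a' = {B,T1}  orig:{B}
  T[0,1] 'ca' = {S}
  T[1,2] 'aa' = {B}
  T[0,2] 'caa' = {A,S}

S ∈ T[0,2] ⇒ YES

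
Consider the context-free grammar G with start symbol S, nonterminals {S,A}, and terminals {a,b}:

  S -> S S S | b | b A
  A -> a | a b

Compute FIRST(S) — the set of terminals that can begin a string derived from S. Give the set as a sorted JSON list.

Compute FIRST by fixpoint:
round 1:
  A via A→a: +{a}
  S via S→b: +{b}
  S: {b}  A: {a}
round 2: done
  S: {b}  A: {a}

FIRST(S) = ["b"]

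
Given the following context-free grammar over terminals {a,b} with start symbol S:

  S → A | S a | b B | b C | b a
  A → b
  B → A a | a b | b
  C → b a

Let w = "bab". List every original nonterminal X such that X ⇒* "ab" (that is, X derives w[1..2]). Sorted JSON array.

Convert to CNF:
  S -> S T0 | T1 B | T1 C | T1 T0 | b
  A -> b
  B -> A T0 | T0 T1 | b
  C -> T1 T0
  T0 -> a
  T1 -> b

CYK table (by increasing span) — only the sub-triangle for w[1..2]:
  [1..1]={T0}  "a"  orig:{}
  [2..2]={A,B,S,T1}  "b"  orig:{A,B,S}
  [1..2]={B}  "ab"

Original NTs in T[1,2] deriving "ab": ["B"]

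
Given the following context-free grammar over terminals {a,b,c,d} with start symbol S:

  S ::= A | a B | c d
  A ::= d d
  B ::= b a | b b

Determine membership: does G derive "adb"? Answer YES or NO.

Convert to CNF:
  S -> T0 T0 | T2 B | T3 T0
  A -> T0 T0
  B -> T1 T1 | T1 T2
  T0 -> d
  T1 -> b
  T2 -> a
  T3 -> c

CYK fill:
  T[0,0] 'a' = {T2}  orig:{}
  T[1,1] 'd' = {T0}  orig:{}
  T[2,2] 'b' = {T1}  orig:{}
  T[0,1] 'ad' = ∅
  T[1,2] 'db' = ∅
  T[0,2] 'adb' = ∅

S ∉ T[0,2] ⇒ NO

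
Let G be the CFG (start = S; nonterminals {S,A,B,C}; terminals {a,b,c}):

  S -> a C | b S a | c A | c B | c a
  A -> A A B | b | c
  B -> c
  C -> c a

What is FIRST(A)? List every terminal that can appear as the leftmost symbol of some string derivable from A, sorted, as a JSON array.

FIRST iteration:
[1]
  A via A→b: +{b}
  A via A→c: +{c}
  B via B→c: +{c}
  C via C→c a: +{c}
  S via S→a C: +{a}
  S via S→b S a: +{b}
  S via S→c A: +{c}
  FIRST[S]={a,b,c}  FIRST[A]={b,c}  FIRST[B]={c}  FIRST[C]={c}
[2] (no change)
  FIRST[S]={a,b,c}  FIRST[A]={b,c}  FIRST[B]={c}  FIRST[C]={c}

FIRST(A) = ["b", "c"]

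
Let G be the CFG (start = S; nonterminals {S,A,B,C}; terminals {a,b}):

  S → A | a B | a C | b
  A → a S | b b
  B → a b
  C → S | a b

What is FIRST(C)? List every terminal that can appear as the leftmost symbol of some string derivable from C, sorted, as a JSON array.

Compute FIRST by fixpoint:
round 1:
  A via A→a S: +{a}
  A via A→b b: +{b}
  B via B→a b: +{a}
  C via C→a b: +{a}
  S via S→A: +{a,b}
  FIRST[S]={a,b}  FIRST[A]={a,b}  FIRST[B]={a}  FIRST[C]={a}
round 2:
  C via C→S: +{b}
  FIRST[S]={a,b}  FIRST[A]={a,b}  FIRST[B]={a}  FIRST[C]={a,b}
round 3: (stable)
  FIRST[S]={a,b}  FIRST[A]={a,b}  FIRST[B]={a}  FIRST[C]={a,b}

FIRST(C) = ["a", "b"]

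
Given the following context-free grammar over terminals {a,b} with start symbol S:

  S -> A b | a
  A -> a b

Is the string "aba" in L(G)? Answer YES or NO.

Convert to CNF:
  S -> A T1 | a
  A -> T0 T1
  T0 -> a
  T1 -> b

CYK table (by increasing span):
  [0..0]={S,T0}  "a"  orig:{S}
  [1..1]={T1}  "b"  orig:{}
  [2..2]={S,T0}  "a"  orig:{S}
  [0..1]={A}  "ab"
  [1..2]=∅  "ba"
  [0..2]=∅  "aba"

S ∉ T[0,2] ⇒ NO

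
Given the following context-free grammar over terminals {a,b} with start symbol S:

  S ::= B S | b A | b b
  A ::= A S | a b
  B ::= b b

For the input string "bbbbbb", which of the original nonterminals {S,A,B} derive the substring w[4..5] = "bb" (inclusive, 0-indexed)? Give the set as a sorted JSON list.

Convert to CNF:
  S -> B S | T1 A | T1 T1
  A -> A S | T0 T1
  B -> T1 T1
  T0 -> a
  T1 -> b

CYK table (by increasing span) — only the sub-triangle for w[4..5]:
  T[4,4] 'b' = {T1}  orig:{}
  T[5,5] 'b' = {T1}  orig:{}
  T[4,5] 'bb' = {B,S}

Original NTs in T[4,5] deriving "bb": ["B", "S"]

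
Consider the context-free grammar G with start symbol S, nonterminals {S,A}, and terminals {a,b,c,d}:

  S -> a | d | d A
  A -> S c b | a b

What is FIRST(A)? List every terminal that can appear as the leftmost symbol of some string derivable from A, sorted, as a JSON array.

FIRST sets, iterate to fixpoint:
pass 1:
  A via A→a b: +{a}
  S via S→a: +{a}
  S via S→d: +{d}
  FIRST(S)={a,d}  FIRST(A)={a}
pass 2:
  A via A→S c b: +{d}
  FIRST(S)={a,d}  FIRST(A)={a,d}
pass 3: (stable)
  FIRST(S)={a,d}  FIRST(A)={a,d}

FIRST(A) = ["a", "d"]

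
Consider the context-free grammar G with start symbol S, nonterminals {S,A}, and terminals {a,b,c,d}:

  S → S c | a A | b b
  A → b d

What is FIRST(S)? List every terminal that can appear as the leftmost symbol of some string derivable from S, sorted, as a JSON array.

FIRST iteration:
iter 1:
  A via A→b d: +{b}
  S via S→a A: +{a}
  S via S→b b: +{b}
  FIRST[S]={a,b}  FIRST[A]={b}
iter 2: (stable)
  FIRST[S]={a,b}  FIRST[A]={b}

FIRST(S) = ["a", "b"]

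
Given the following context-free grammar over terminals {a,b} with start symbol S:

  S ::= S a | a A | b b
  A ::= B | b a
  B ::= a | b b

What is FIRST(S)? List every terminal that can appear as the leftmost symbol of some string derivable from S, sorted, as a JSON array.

FIRST sets, iterate to fixpoint:
iter 1:
  A via A→b a: +{b}
  B via B→a: +{a}
  B via B→b b: +{b}
  S via S→a A: +{a}
  S via S→b b: +{b}
  FIRST(S)={a,b}  FIRST(A)={b}  FIRST(B)={a,b}
iter 2:
  A via A→B: +{a}
  FIRST(S)={a,b}  FIRST(A)={a,b}  FIRST(B)={a,b}
iter 3: (stable)
  FIRST(S)={a,b}  FIRST(A)={a,b}  FIRST(B)={a,b}

FIRST(S) = ["a", "b"]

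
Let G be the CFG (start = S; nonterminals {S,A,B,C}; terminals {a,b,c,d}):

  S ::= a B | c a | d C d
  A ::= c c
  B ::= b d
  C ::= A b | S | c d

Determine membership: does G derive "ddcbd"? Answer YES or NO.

CNF form of G:
  S -> T0 T3 | T2 X5 | T3 B
  A -> T0 T0
  B -> T1 T2
  C -> A T1 | T0 T2 | T0 T3 | T2 X4 | T3 B
  T0 -> c
  T1 -> b
  T2 -> d
  T3 -> a
  X4 -> C T2
  X5 -> C T2

CYK table (by increasing span):
  [0..0]={T2}  "d"  orig:{}
  [1..1]={T2}  "d"  orig:{}
  [2..2]={T0}  "c"  orig:{}
  [3..3]={T1}  "b"  orig:{}
  [4..4]={T2}  "d"  orig:{}
  [0..1]=∅  "dd"
  [1..2]=∅  "dc"
  [2..3]=∅  "cb"
  [3..4]={B}  "bd"
  [0..2]=∅  "ddc"
  [1..3]=∅  "dcb"
  [2..4]=∅  "cbd"
  [0..3]=∅  "ddcb"
  [1..4]=∅  "dcbd"
  [0..4]=∅  "ddcbd"

S ∉ T[0,4] ⇒ NO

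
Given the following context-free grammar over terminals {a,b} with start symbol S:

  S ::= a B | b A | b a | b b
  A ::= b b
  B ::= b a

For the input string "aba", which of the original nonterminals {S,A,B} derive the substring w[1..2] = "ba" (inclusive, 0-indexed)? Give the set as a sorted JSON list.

CNF form of G:
  S -> T0 A | T0 T0 | T0 T1 | T1 B
  A -> T0 T0
  B -> T0 T1
  T0 -> b
  T1 -> a

CYK table (by increasing span) — only the sub-triangle for w[1..2]:
  cell(1,1) b: {T0}  orig:{}
  cell(2,2) a: {T1}  orig:{}
  cell(1,2) ba: {B,S}

Original NTs in T[1,2] deriving "ba": ["B", "S"]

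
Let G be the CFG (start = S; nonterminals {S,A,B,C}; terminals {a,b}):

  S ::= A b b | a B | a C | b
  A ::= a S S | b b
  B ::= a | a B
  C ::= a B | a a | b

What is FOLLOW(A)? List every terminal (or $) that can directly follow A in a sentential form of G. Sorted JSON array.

Compute FIRST by fixpoint:
round 1:
  A via A→a S S: +{a}
  A via A→b b: +{b}
  B via B→a: +{a}
  C via C→a B: +{a}
  C via C→b: +{b}
  S via S→A b b: +{a,b}
  S: {a,b}  A: {a,b}  B: {a}  C: {a,b}
round 2: (stable)
  S: {a,b}  A: {a,b}  B: {a}  C: {a,b}

FOLLOW sets:
seed FOLLOW(S) with $
round 1:
  A→a S S: FOLLOW(S) ⊇ FIRST(S) = {a,b}; new: +{a,b}
  S→A b b: FOLLOW(A) ⊇ FIRST(b) = {b}; new: +{b}
  S→a B: FOLLOW(B) ⊇ FOLLOW(S) ⊇ {$,a,b}; new: +{$,a,b}
  S→a C: FOLLOW(C) ⊇ FOLLOW(S) ⊇ {$,a,b}; new: +{$,a,b}
  S: {$,a,b}  A: {b}  B: {$,a,b}  C: {$,a,b}
round 2: done
  S: {$,a,b}  A: {b}  B: {$,a,b}  C: {$,a,b}

FOLLOW(A) = ["b"]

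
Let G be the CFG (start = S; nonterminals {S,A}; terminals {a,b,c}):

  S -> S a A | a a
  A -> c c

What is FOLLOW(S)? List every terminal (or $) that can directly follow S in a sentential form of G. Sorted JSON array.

Compute FIRST by fixpoint:
[1]
  A via A→c c: +{c}
  S via S→a a: +{a}
  FIRST[S]={a}  FIRST[A]={c}
[2] — fixpoint
  FIRST[S]={a}  FIRST[A]={c}

FOLLOW iteration:
FOLLOW(S) := {$}
pass 1:
  S→S a A: FOLLOW(S) ⊇ FIRST(a) = {a}; new: +{a}
  S→S a A: FOLLOW(A) ⊇ FOLLOW(S) ⊇ {$,a}; new: +{$,a}
  FOLLOW[S]={$,a}  FOLLOW[A]={$,a}
pass 2: done
  FOLLOW[S]={$,a}  FOLLOW[A]={$,a}

FOLLOW(S) = ["$", "a"]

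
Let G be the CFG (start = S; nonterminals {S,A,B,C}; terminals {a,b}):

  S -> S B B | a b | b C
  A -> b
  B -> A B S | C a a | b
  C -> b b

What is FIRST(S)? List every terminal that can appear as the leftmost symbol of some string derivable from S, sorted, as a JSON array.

FIRST iteration:
iter 1:
  A via A→b: +{b}
  B via B→A B S: +{b}
  C via C→b b: +{b}
  S via S→a b: +{a}
  S via S→b C: +{b}
  FIRST[S]={a,b}  FIRST[A]={b}  FIRST[B]={b}  FIRST[C]={b}
iter 2: — fixpoint
  FIRST[S]={a,b}  FIRST[A]={b}  FIRST[B]={b}  FIRST[C]={b}

FIRST(S) = ["a", "b"]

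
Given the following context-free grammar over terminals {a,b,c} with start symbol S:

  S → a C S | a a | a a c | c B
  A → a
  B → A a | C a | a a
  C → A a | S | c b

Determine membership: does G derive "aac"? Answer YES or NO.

CNF form of G:
  S -> T0 T0 | T0 X5 | T0 X6 | T1 B
  A -> a
  B -> A T0 | C T0 | T0 T0
  C -> A T0 | T0 T0 | T0 X3 | T0 X4 | T1 B | T1 T2
  T0 -> a
  T1 -> c
  T2 -> b
  X3 -> C S
  X4 -> T0 T1
  X5 -> C S
  X6 -> T0 T1

Fill CYK table bottom-up:
  [0..0]={A,T0}  "a"  orig:{A}
  [1..1]={A,T0}  "a"  orig:{A}
  [2..2]={T1}  "c"  orig:{}
  [0..1]={B,C,S}  "aa"
  [1..2]={X4,X6}  "ac"  orig:{}
  [0..2]={C,S}  "aac"

S ∈ T[0,2] ⇒ YES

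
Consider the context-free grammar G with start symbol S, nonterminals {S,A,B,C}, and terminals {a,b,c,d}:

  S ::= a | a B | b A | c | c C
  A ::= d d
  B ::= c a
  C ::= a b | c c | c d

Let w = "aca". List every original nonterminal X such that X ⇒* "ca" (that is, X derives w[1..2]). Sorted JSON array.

Convert to CNF:
  S -> T1 C | T2 B | T3 A | a | c
  A -> T0 T0
  B -> T1 T2
  C -> T1 T0 | T1 T1 | T2 T3
  T0 -> d
  T1 -> c
  T2 -> a
  T3 -> b

CYK table (by increasing span) (cells [i..j] with 1 ≤ i ≤ j ≤ 2 only):
  T[1,1] 'c' = {S,T1}  orig:{S}
  T[2,2] 'a' = {S,T2}  orig:{S}
  T[1,2] 'ca' = {B}

Original NTs in T[1,2] deriving "ca": ["B"]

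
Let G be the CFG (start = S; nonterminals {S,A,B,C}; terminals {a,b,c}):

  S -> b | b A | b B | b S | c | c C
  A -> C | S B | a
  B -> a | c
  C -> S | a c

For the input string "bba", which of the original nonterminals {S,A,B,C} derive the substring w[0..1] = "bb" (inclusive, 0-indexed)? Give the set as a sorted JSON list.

CNF form of G:
  S -> T1 C | T2 A | T2 B | T2 S | b | c
  A -> S B | T0 T1 | T1 C | T2 A | T2 B | T2 S | a | b | c
  B -> a | c
  C -> T0 T1 | T1 C | T2 A | T2 B | T2 S | b | c
  T0 -> a
  T1 -> c
  T2 -> b

CYK table (by increasing span) (cells [i..j] with 0 ≤ i ≤ j ≤ 1 only):
  [0..0]={A,C,S,T2}  "b"  orig:{A,C,S}
  [1..1]={A,C,S,T2}  "b"  orig:{A,C,S}
  [0..1]={A,C,S}  "bb"

Original NTs in T[0,1] deriving "bb": ["A", "C", "S"]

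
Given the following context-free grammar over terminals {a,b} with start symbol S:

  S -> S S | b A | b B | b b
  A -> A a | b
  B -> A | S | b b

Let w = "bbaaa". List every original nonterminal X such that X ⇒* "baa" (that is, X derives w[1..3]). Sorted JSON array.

Convert to CNF:
  S -> S S | T1 A | T1 B | T1 T1
  A -> A T0 | b
  B -> A T0 | S S | T1 A | T1 B | T1 T1 | b
  T0 -> a
  T1 -> b

CYK fill (cells [i..j] with 1 ≤ i ≤ j ≤ 3 only):
  [1..1]={A,B,T1}  "b"  orig:{A,B}
  [2..2]={T0}  "a"  orig:{}
  [3..3]={T0}  "a"  orig:{}
  [1..2]={A,B}  "ba"
  [2..3]=∅  "aa"
  [1..3]={A,B}  "baa"

Original NTs in T[1,3] deriving "baa": ["A", "B"]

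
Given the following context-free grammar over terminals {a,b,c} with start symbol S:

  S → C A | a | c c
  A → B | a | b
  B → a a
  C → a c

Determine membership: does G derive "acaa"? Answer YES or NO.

CNF form of G:
  S -> C A | T1 T1 | a
  A -> T0 T0 | a | b
  B -> T0 T0
  C -> T0 T1
  T0 -> a
  T1 -> c

Fill CYK table bottom-up:
  T[0,0] 'a' = {A,S,T0}  orig:{A,S}
  T[1,1] 'c' = {T1}  orig:{}
  T[2,2] 'a' = {A,S,T0}  orig:{A,S}
  T[3,3] 'a' = {A,S,T0}  orig:{A,S}
  T[0,1] 'ac' = {C}
  T[1,2] 'ca' = ∅
  T[2,3] 'aa' = {A,B}
  T[0,2] 'aca' = {S}
  T[1,3] 'caa' = ∅
  T[0,3] 'acaa' = {S}

S ∈ T[0,3] ⇒ YES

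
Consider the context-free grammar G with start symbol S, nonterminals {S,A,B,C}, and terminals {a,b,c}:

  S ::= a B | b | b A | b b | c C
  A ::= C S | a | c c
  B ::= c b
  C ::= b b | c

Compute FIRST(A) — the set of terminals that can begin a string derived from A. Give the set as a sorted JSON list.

Compute FIRST by fixpoint:
pass 1:
  A via A→a: +{a}
  A via A→c c: +{c}
  B via B→c b: +{c}
  C via C→b b: +{b}
  C via C→c: +{c}
  S via S→a B: +{a}
  S via S→b: +{b}
  S via S→c C: +{c}
  FIRST(S)={a,b,c}  FIRST(A)={a,c}  FIRST(B)={c}  FIRST(C)={b,c}
pass 2:
  A via A→C S: +{b}
  FIRST(S)={a,b,c}  FIRST(A)={a,b,c}  FIRST(B)={c}  FIRST(C)={b,c}
pass 3: (stable)
  FIRST(S)={a,b,c}  FIRST(A)={a,b,c}  FIRST(B)={c}  FIRST(C)={b,c}

FIRST(A) = ["a", "b", "c"]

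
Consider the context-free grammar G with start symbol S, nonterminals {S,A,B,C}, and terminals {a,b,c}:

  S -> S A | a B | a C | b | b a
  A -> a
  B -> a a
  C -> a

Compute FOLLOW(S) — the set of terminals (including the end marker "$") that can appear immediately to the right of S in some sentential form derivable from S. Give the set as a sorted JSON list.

Compute FIRST by fixpoint:
iter 1:
  A via A→a: +{a}
  B via B→a a: +{a}
  C via C→a: +{a}
  S via S→a B: +{a}
  S via S→b: +{b}
  S: {a,b}  A: {a}  B: {a}  C: {a}
iter 2: (stable)
  S: {a,b}  A: {a}  B: {a}  C: {a}

FOLLOW iteration:
FOLLOW(S) := {$}
pass 1:
  S→S A: FOLLOW(S) ⊇ FIRST(A) = {a}; new: +{a}
  S→S A: FOLLOW(A) ⊇ FOLLOW(S) ⊇ {$,a}; new: +{$,a}
  S→a B: FOLLOW(B) ⊇ FOLLOW(S) ⊇ {$,a}; new: +{$,a}
  S→a C: FOLLOW(C) ⊇ FOLLOW(S) ⊇ {$,a}; new: +{$,a}
  FOLLOW(S)={$,a}  FOLLOW(A)={$,a}  FOLLOW(B)={$,a}  FOLLOW(C)={$,a}
pass 2: — fixpoint
  FOLLOW(S)={$,a}  FOLLOW(A)={$,a}  FOLLOW(B)={$,a}  FOLLOW(C)={$,a}

FOLLOW(S) = ["$", "a"]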